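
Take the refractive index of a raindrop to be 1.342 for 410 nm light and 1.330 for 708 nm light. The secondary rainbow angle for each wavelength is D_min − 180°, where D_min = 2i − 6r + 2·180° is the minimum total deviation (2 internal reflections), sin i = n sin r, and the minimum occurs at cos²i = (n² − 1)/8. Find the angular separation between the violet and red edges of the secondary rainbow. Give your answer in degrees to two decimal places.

3.12°

At 410 nm (n = 1.342): cos²i = 0.10012 → i = 71.554°, r = 44.981°, D_min = 233.222°, rainbow angle = 53.222°.
At 708 nm (n = 1.330): cos²i = 0.09611 → i = 71.940°, r = 45.630°, D_min = 230.101°, rainbow angle = 50.101°.
Angular width = |53.222° − 50.101°| = 3.121°.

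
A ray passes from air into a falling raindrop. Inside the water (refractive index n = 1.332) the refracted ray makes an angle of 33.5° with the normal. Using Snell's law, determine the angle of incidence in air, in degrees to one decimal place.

47.3°

Snell: sin θ_i = n · sin θ_r = 1.332 × sin 33.5° = 1.332 × 0.5519 = 0.7352.
θ_i = arcsin(0.7352) = 47.32°.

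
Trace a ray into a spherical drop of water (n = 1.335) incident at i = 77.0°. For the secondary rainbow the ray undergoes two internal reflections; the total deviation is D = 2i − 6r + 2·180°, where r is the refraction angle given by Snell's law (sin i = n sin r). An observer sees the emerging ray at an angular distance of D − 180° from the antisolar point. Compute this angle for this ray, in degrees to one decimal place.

sin r = sin 77.0° / 1.335 = 0.9744/1.335 = 0.7299; r = 46.88°.
D = 2·77.0° − 6·46.88° + 2·180° = 154.00° − 281.25° + 360° = 232.75°.
Angle from antisolar point = D − 180° = 52.75°.

52.7°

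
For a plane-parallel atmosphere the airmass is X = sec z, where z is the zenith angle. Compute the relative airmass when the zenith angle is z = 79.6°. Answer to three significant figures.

X = sec z = 1/cos 79.6° = 1/0.1805 = 5.5396.

5.54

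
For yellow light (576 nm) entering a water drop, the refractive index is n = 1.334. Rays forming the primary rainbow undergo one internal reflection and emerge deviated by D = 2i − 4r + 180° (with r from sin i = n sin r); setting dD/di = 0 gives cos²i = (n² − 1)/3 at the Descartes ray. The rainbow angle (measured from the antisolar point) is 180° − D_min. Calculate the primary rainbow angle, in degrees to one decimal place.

cos²i = (1.77956 − 1)/3 = 0.25985; i = arccos(0.50976) = 59.352°.
sin r = sin 59.352°/1.334 = 0.64492; r = 40.159°.
D_min = 2·59.352° − 4·40.159° + 180° = 138.067°.
Rainbow angle = 180° − D_min = 41.933°.

41.9°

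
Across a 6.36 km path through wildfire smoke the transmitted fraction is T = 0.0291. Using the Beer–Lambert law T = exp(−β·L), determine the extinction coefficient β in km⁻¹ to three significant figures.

Beer–Lambert: T = exp(−βL) ⇒ β = −ln(T)/L = −ln(0.0291)/6.36 = 3.5370/6.36 = 0.5561 km⁻¹.

0.556 km⁻¹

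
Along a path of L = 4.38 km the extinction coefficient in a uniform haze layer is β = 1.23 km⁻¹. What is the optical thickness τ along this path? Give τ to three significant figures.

τ = β·L = 1.23 × 4.38 = 5.3874.

5.39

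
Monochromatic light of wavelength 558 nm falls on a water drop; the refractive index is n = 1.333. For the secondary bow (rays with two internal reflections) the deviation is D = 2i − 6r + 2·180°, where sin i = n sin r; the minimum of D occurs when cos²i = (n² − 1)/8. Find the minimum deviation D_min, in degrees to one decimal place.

cos²i = (1.77689 − 1)/8 = 0.09711; i = arccos(0.31163) = 71.843°.
sin r = sin 71.843°/1.333 = 0.71283; r = 45.466°.
D_min = 2·71.843° − 6·45.466° + 360° = 230.891°.

230.9°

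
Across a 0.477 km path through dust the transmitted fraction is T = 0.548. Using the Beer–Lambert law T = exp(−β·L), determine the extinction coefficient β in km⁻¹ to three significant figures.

Beer–Lambert: T = exp(−βL) ⇒ β = −ln(T)/L = −ln(0.548)/0.477 = 0.6015/0.477 = 1.261 km⁻¹.

1.26 km⁻¹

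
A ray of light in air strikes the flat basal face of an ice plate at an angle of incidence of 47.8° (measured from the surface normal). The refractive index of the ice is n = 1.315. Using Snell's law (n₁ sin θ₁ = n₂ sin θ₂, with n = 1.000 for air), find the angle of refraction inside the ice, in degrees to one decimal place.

34.3°

Snell: sin θ_r = sin θ_i / n = sin 47.8° / 1.315 = 0.7408 / 1.315 = 0.5633.
θ_r = arcsin(0.5633) = 34.29°.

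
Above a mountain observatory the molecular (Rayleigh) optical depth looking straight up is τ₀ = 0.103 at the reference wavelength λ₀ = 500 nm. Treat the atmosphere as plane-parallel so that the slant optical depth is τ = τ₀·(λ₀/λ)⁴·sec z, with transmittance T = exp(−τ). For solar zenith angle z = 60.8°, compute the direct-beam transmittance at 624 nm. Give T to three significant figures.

0.917

sec 60.8° = 2.0498.
τ = 0.103 × (500/624)⁴ × 2.0498 = 0.103 × 0.4122 × 2.0498 = 0.0870.
T = exp(−0.0870) = 0.9166.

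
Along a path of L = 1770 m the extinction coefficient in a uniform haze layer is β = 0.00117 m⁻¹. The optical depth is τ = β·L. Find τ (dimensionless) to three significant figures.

2.07

τ = β·L = 0.00117 × 1770 = 2.0709.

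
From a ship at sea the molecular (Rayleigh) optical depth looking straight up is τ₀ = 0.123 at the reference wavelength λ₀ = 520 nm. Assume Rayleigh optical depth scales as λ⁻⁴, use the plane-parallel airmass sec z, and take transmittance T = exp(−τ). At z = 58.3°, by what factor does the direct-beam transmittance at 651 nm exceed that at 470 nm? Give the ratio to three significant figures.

Airmass: sec 58.3° = 1.9031.
τ(651 nm) = 0.123 × (520/651)⁴ × 1.9031 = 0.123 × 0.4071 × 1.9031 = 0.0953.
τ(470 nm) = 0.123 × (520/470)⁴ × 1.9031 = 0.123 × 1.4984 × 1.9031 = 0.3507.
T(651)/T(470) = exp(τ_B − τ_A) = exp(0.2554) = 1.2910.

1.29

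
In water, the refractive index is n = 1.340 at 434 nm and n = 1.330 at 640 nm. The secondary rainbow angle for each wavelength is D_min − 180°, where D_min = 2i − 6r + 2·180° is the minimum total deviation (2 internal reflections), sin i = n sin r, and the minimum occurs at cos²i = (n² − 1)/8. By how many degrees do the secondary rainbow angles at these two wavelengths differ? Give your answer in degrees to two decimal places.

At 434 nm (n = 1.340): cos²i = 0.09945 → i = 71.618°, r = 45.088°, D_min = 232.709°, rainbow angle = 52.709°.
At 640 nm (n = 1.330): cos²i = 0.09611 → i = 71.940°, r = 45.630°, D_min = 230.101°, rainbow angle = 50.101°.
Angular width = |52.709° − 50.101°| = 2.608°.

2.61°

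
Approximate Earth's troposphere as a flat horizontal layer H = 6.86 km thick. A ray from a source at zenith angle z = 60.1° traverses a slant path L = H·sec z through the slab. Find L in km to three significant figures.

sec z = 1/cos 60.1° = 2.0061.
L = 6.86 × 2.0061 = 13.762 km.

13.8 km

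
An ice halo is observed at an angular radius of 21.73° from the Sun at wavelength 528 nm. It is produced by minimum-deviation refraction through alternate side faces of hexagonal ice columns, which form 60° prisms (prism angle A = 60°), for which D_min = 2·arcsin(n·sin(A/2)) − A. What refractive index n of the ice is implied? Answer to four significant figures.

Rearranging: n = sin((D_min + A)/2) / sin(A/2).
(D_min + A)/2 = (21.73° + 60°)/2 = 40.865°.
n = sin 40.865° / sin 30° = 0.6543 / 0.5000 = 1.3086.

1.309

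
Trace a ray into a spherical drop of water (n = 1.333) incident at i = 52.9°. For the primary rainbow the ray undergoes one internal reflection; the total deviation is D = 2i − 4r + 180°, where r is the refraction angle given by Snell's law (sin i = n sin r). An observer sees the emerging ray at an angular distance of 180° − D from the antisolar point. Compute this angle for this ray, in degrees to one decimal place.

41.2°

sin r = sin 52.9° / 1.333 = 0.7976/1.333 = 0.5983; r = 36.75°.
D = 2·52.9° − 4·36.75° + 180° = 105.80° − 147.00° + 180° = 138.80°.
Angle from antisolar point = 180° − D = 41.20°.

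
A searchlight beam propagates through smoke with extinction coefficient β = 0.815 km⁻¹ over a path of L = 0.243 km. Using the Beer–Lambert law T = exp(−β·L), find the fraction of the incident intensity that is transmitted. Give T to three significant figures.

0.820

τ = β·L = 0.815 × 0.243 = 0.1980.
T = exp(−0.1980) = 0.8203.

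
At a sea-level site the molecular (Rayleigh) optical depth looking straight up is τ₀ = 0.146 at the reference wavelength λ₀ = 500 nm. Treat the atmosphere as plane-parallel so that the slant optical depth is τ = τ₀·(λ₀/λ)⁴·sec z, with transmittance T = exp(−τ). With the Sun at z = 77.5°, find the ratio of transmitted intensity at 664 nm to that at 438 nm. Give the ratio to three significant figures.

2.53

Airmass: sec 77.5° = 4.6202.
τ(664 nm) = 0.146 × (500/664)⁴ × 4.6202 = 0.146 × 0.3215 × 4.6202 = 0.2169.
τ(438 nm) = 0.146 × (500/438)⁴ × 4.6202 = 0.146 × 1.6982 × 4.6202 = 1.1455.
T(664)/T(438) = exp(τ_B − τ_A) = exp(0.9286) = 2.5310.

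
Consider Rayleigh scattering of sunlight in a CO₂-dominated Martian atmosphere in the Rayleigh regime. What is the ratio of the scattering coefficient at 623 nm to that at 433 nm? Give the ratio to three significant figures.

0.233

Rayleigh scattering ∝ λ⁻⁴, so the ratio of coefficients is the inverse fourth power of the wavelength ratio.
σ(623)/σ(433) = (433/623)⁴ = (0.6950)⁴ = 0.2333.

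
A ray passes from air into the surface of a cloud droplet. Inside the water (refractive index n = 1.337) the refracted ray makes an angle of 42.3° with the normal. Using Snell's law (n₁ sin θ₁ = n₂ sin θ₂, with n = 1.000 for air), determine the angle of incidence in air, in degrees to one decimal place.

Snell: sin θ_i = n · sin θ_r = 1.337 × sin 42.3° = 1.337 × 0.6730 = 0.8998.
θ_i = arcsin(0.8998) = 64.13°.

64.1°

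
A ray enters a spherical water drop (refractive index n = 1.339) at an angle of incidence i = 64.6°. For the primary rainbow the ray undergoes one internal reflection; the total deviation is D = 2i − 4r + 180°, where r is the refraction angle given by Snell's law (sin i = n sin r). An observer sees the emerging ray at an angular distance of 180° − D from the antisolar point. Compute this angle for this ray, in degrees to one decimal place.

sin r = sin 64.6° / 1.339 = 0.9033/1.339 = 0.6746; r = 42.43°.
D = 2·64.6° − 4·42.43° + 180° = 129.20° − 169.70° + 180° = 139.50°.
Angle from antisolar point = 180° − D = 40.50°.

40.5°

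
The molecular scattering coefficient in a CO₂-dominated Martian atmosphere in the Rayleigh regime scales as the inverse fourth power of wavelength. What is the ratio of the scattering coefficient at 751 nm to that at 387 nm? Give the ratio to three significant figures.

Rayleigh scattering ∝ λ⁻⁴, so the ratio of coefficients is the inverse fourth power of the wavelength ratio.
σ(751)/σ(387) = (387/751)⁴ = (0.5153)⁴ = 0.07052.

0.0705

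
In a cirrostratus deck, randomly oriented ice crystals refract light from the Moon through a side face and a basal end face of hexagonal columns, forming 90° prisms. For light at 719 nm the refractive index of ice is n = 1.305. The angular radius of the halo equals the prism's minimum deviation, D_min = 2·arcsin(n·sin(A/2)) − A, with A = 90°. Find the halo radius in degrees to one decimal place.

n·sin(A/2) = 1.305 × sin 45° = 1.305 × 0.7071 = 0.9228.
D_min = 2·arcsin(0.9228) − 90° = 2 × 67.335° − 90° = 44.670°.

44.7°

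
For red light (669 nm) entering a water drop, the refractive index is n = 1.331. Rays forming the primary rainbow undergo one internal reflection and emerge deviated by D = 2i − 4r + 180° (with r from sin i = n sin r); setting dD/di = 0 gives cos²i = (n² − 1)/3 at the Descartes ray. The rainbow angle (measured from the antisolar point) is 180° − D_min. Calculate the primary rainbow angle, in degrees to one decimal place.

cos²i = (1.77156 − 1)/3 = 0.25719; i = arccos(0.50714) = 59.527°.
sin r = sin 59.527°/1.331 = 0.64753; r = 40.356°.
D_min = 2·59.527° − 4·40.356° + 180° = 137.630°.
Rainbow angle = 180° − D_min = 42.370°.

42.4°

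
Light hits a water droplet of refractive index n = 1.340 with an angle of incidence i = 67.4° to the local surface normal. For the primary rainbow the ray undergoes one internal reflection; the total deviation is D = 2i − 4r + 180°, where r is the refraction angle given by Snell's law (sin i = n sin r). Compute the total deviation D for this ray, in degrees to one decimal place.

sin r = sin 67.4° / 1.340 = 0.9232/1.340 = 0.6890; r = 43.55°.
D = 2·67.4° − 4·43.55° + 180° = 134.80° − 174.19° + 180° = 140.61°.

140.6°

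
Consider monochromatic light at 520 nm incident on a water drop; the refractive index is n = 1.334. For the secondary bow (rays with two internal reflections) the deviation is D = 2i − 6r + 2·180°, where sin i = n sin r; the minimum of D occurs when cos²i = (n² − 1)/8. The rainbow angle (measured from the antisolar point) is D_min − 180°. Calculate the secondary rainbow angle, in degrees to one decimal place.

cos²i = (1.77956 − 1)/8 = 0.09744; i = arccos(0.31216) = 71.810°.
sin r = sin 71.810°/1.334 = 0.71217; r = 45.411°.
D_min = 2·71.810° − 6·45.411° + 360° = 231.153°.
Rainbow angle = D_min − 180° = 51.153°.

51.2°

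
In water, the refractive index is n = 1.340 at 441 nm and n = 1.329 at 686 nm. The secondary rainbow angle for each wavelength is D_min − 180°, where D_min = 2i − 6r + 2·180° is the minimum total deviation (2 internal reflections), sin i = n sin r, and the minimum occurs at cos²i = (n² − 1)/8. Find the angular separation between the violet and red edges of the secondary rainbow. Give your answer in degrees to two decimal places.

At 441 nm (n = 1.340): cos²i = 0.09945 → i = 71.618°, r = 45.088°, D_min = 232.709°, rainbow angle = 52.709°.
At 686 nm (n = 1.329): cos²i = 0.09578 → i = 71.972°, r = 45.685°, D_min = 229.837°, rainbow angle = 49.837°.
Angular width = |52.709° − 49.837°| = 2.872°.

2.87°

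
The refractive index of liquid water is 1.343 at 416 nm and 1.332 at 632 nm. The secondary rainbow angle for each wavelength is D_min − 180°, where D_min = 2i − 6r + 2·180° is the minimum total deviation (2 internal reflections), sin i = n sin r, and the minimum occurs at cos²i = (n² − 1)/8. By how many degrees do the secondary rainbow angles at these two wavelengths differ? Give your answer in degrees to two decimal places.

2.85°

At 416 nm (n = 1.343): cos²i = 0.10046 → i = 71.522°, r = 44.928°, D_min = 233.478°, rainbow angle = 53.478°.
At 632 nm (n = 1.332): cos²i = 0.09678 → i = 71.875°, r = 45.520°, D_min = 230.628°, rainbow angle = 50.628°.
Angular width = |53.478° − 50.628°| = 2.849°.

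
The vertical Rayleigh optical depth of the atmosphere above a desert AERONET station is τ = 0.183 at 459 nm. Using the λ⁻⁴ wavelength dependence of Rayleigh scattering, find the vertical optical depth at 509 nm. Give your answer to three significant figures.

0.121

τ(509 nm) = τ(459 nm) × (459/509)⁴ = 0.183 × (0.9018)⁴ = 0.183 × 0.6613 = 0.1210.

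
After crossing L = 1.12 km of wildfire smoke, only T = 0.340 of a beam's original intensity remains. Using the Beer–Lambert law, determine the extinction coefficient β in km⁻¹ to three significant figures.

Beer–Lambert: T = exp(−βL) ⇒ β = −ln(T)/L = −ln(0.340)/1.12 = 1.0788/1.12 = 0.9632 km⁻¹.

0.963 km⁻¹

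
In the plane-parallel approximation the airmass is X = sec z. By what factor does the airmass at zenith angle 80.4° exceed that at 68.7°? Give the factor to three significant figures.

X(80.4°)/X(68.7°) = sec 80.4° / sec 68.7° = cos 68.7° / cos 80.4° = 0.3633/0.1668 = 2.1782.

2.18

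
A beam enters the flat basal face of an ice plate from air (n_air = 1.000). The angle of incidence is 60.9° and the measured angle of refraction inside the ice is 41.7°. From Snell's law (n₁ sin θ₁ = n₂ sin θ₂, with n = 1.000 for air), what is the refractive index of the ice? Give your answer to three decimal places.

1.313

n = sin θ_i / sin θ_r = sin 60.9° / sin 41.7° = 0.8738 / 0.6652 = 1.3135.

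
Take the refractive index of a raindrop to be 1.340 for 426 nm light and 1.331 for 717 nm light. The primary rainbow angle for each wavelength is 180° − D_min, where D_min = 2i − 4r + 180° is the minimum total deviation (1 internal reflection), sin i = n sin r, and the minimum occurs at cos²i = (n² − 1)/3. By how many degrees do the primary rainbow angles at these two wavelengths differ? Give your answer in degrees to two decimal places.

At 426 nm (n = 1.340): cos²i = 0.26520 → i = 59.004°, r = 39.770°, D_min = 138.929°, rainbow angle = 41.071°.
At 717 nm (n = 1.331): cos²i = 0.25719 → i = 59.527°, r = 40.356°, D_min = 137.630°, rainbow angle = 42.370°.
Angular width = |41.071° − 42.370°| = 1.299°.

1.30°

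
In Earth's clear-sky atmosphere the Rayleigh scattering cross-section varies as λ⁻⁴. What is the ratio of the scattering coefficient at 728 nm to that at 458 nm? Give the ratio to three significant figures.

0.157

Rayleigh scattering ∝ λ⁻⁴, so the ratio of coefficients is the inverse fourth power of the wavelength ratio.
σ(728)/σ(458) = (458/728)⁴ = (0.6291)⁴ = 0.1567.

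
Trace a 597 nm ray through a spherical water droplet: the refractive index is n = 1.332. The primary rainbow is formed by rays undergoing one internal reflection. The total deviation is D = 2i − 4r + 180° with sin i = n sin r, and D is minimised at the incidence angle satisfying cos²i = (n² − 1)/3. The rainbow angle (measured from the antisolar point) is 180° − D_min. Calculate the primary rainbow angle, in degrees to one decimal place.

cos²i = (1.77422 − 1)/3 = 0.25807; i = arccos(0.50801) = 59.469°.
sin r = sin 59.469°/1.332 = 0.64666; r = 40.290°.
D_min = 2·59.469° − 4·40.290° + 180° = 137.776°.
Rainbow angle = 180° − D_min = 42.224°.

42.2°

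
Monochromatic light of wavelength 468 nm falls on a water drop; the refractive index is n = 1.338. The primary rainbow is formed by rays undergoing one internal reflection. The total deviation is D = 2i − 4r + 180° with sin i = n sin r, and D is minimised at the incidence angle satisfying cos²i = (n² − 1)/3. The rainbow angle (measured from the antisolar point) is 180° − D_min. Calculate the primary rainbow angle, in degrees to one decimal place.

41.4°

cos²i = (1.79024 − 1)/3 = 0.26341; i = arccos(0.51324) = 59.120°.
sin r = sin 59.120°/1.338 = 0.64144; r = 39.899°.
D_min = 2·59.120° − 4·39.899° + 180° = 138.643°.
Rainbow angle = 180° − D_min = 41.357°.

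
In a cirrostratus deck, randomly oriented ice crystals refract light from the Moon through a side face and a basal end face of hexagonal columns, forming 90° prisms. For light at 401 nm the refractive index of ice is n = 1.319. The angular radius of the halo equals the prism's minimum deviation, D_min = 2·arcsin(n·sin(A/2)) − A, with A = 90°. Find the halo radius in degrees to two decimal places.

n·sin(A/2) = 1.319 × sin 45° = 1.319 × 0.7071 = 0.9327.
D_min = 2·arcsin(0.9327) − 90° = 2 × 68.856° − 90° = 47.711°.

47.71°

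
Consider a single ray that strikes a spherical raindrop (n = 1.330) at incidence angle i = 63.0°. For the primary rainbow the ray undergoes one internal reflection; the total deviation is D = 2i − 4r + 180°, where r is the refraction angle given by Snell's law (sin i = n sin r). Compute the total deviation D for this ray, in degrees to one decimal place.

sin r = sin 63.0° / 1.330 = 0.8910/1.330 = 0.6699; r = 42.06°.
D = 2·63.0° − 4·42.06° + 180° = 126.00° − 168.25° + 180° = 137.75°.

137.8°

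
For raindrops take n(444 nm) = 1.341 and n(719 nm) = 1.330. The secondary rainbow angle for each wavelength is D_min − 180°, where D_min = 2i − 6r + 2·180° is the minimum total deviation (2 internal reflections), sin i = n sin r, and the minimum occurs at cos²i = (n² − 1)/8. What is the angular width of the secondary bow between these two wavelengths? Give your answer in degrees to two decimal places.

2.86°

At 444 nm (n = 1.341): cos²i = 0.09979 → i = 71.586°, r = 45.034°, D_min = 232.966°, rainbow angle = 52.966°.
At 719 nm (n = 1.330): cos²i = 0.09611 → i = 71.940°, r = 45.630°, D_min = 230.101°, rainbow angle = 50.101°.
Angular width = |52.966° − 50.101°| = 2.865°.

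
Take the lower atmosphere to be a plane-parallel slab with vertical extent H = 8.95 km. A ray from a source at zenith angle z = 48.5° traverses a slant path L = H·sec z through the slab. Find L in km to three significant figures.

sec z = 1/cos 48.5° = 1.5092.
L = 8.95 × 1.5092 = 13.507 km.

13.5 km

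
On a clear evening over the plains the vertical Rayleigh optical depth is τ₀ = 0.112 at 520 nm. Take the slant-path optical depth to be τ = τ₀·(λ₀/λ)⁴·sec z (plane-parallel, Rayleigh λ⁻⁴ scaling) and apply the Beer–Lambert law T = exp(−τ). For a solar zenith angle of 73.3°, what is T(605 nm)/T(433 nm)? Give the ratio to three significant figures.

Airmass: sec 73.3° = 3.4799.
τ(605 nm) = 0.112 × (520/605)⁴ × 3.4799 = 0.112 × 0.5457 × 3.4799 = 0.2127.
τ(433 nm) = 0.112 × (520/433)⁴ × 3.4799 = 0.112 × 2.0800 × 3.4799 = 0.8107.
T(605)/T(433) = exp(τ_B − τ_A) = exp(0.5980) = 1.8184.

1.82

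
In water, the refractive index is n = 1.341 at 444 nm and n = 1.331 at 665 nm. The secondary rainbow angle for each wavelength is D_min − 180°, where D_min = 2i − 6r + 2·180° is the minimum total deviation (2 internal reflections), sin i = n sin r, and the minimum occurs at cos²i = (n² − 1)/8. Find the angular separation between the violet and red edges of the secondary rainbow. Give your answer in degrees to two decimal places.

At 444 nm (n = 1.341): cos²i = 0.09979 → i = 71.586°, r = 45.034°, D_min = 232.966°, rainbow angle = 52.966°.
At 665 nm (n = 1.331): cos²i = 0.09645 → i = 71.907°, r = 45.575°, D_min = 230.365°, rainbow angle = 50.365°.
Angular width = |52.966° − 50.365°| = 2.601°.

2.60°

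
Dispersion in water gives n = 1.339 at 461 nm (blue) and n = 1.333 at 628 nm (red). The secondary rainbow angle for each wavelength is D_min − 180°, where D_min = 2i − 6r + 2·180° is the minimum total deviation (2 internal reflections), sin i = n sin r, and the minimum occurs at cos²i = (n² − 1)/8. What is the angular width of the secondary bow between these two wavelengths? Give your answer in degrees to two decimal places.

1.56°

At 461 nm (n = 1.339): cos²i = 0.09912 → i = 71.650°, r = 45.141°, D_min = 232.451°, rainbow angle = 52.451°.
At 628 nm (n = 1.333): cos²i = 0.09711 → i = 71.843°, r = 45.466°, D_min = 230.891°, rainbow angle = 50.891°.
Angular width = |52.451° − 50.891°| = 1.560°.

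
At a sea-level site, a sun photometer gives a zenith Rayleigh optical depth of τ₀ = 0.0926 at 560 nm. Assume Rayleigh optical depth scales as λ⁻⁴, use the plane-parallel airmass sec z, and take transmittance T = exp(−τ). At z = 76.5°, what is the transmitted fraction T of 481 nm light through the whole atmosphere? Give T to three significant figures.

sec 76.5° = 4.2837.
τ = 0.0926 × (560/481)⁴ × 4.2837 = 0.0926 × 1.8373 × 4.2837 = 0.7288.
T = exp(−0.7288) = 0.4825.

0.482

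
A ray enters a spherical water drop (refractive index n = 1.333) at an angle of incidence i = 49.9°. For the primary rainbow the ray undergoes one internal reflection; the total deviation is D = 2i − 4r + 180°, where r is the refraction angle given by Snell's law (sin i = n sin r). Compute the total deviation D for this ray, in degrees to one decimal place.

sin r = sin 49.9° / 1.333 = 0.7649/1.333 = 0.5738; r = 35.02°.
D = 2·49.9° − 4·35.02° + 180° = 99.80° − 140.07° + 180° = 139.73°.

139.7°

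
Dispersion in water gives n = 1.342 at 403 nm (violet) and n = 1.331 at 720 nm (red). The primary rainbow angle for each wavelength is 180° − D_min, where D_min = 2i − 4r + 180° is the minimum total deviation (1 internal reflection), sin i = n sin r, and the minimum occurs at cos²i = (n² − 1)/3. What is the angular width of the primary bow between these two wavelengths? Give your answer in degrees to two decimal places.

At 403 nm (n = 1.342): cos²i = 0.26699 → i = 58.888°, r = 39.641°, D_min = 139.213°, rainbow angle = 40.787°.
At 720 nm (n = 1.331): cos²i = 0.25719 → i = 59.527°, r = 40.356°, D_min = 137.630°, rainbow angle = 42.370°.
Angular width = |40.787° − 42.370°| = 1.583°.

1.58°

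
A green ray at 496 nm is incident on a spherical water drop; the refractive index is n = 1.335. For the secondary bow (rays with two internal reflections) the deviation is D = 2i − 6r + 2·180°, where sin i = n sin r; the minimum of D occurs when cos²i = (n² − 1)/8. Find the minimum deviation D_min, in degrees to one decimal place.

cos²i = (1.78222 − 1)/8 = 0.09778; i = arccos(0.31269) = 71.778°.
sin r = sin 71.778°/1.335 = 0.71150; r = 45.357°.
D_min = 2·71.778° − 6·45.357° + 360° = 231.414°.

231.4°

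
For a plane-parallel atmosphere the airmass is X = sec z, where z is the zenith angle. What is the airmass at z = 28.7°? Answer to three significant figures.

X = sec z = 1/cos 28.7° = 1/0.8771 = 1.1401.

1.14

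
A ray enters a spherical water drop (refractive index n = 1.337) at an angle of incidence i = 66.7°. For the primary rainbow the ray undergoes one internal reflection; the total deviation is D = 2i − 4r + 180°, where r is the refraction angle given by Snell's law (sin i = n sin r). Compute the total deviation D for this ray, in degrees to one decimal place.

139.8°

sin r = sin 66.7° / 1.337 = 0.9184/1.337 = 0.6869; r = 43.39°.
D = 2·66.7° − 4·43.39° + 180° = 133.40° − 173.56° + 180° = 139.84°.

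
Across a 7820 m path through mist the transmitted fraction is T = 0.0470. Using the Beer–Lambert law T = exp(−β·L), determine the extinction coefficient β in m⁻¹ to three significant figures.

Beer–Lambert: T = exp(−βL) ⇒ β = −ln(T)/L = −ln(0.0470)/7820 = 3.0576/7820 = 0.000391 m⁻¹.

0.000391 m⁻¹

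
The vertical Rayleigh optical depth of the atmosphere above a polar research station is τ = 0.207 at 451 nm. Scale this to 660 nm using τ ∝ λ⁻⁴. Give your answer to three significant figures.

0.0451

τ(660 nm) = τ(451 nm) × (451/660)⁴ = 0.207 × (0.6833)⁴ = 0.207 × 0.2180 = 0.0451.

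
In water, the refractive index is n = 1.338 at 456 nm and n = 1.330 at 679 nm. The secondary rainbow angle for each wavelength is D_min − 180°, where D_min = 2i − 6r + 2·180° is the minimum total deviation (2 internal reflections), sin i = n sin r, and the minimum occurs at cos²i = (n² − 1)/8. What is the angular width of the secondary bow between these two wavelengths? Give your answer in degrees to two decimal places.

At 456 nm (n = 1.338): cos²i = 0.09878 → i = 71.682°, r = 45.195°, D_min = 232.193°, rainbow angle = 52.193°.
At 679 nm (n = 1.330): cos²i = 0.09611 → i = 71.940°, r = 45.630°, D_min = 230.101°, rainbow angle = 50.101°.
Angular width = |52.193° − 50.101°| = 2.092°.

2.09°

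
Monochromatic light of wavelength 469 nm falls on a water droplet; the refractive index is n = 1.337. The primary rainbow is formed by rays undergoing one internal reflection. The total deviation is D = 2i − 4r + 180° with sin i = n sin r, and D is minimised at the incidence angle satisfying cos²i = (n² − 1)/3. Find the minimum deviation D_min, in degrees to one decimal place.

cos²i = (1.78757 − 1)/3 = 0.26252; i = arccos(0.51237) = 59.178°.
sin r = sin 59.178°/1.337 = 0.64231; r = 39.964°.
D_min = 2·59.178° − 4·39.964° + 180° = 138.500°.

138.5°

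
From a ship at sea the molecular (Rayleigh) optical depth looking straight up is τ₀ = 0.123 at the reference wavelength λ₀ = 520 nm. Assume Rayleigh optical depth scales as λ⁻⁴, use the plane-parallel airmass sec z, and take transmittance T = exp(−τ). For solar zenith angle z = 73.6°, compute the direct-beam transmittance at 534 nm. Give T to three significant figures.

0.676

sec 73.6° = 3.5418.
τ = 0.123 × (520/534)⁴ × 3.5418 = 0.123 × 0.8992 × 3.5418 = 0.3917.
T = exp(−0.3917) = 0.6759.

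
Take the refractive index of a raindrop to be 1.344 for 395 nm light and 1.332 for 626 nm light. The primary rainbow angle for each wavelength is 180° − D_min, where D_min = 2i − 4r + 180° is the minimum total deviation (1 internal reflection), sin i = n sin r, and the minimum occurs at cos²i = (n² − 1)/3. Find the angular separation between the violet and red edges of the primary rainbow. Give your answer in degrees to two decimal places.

1.72°

At 395 nm (n = 1.344): cos²i = 0.26878 → i = 58.772°, r = 39.512°, D_min = 139.495°, rainbow angle = 40.505°.
At 626 nm (n = 1.332): cos²i = 0.25807 → i = 59.469°, r = 40.290°, D_min = 137.776°, rainbow angle = 42.224°.
Angular width = |40.505° − 42.224°| = 1.719°.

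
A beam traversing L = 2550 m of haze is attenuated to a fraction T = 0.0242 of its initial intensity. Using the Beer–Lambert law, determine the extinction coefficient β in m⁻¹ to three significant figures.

Beer–Lambert: T = exp(−βL) ⇒ β = −ln(T)/L = −ln(0.0242)/2550 = 3.7214/2550 = 0.001459 m⁻¹.

0.00146 m⁻¹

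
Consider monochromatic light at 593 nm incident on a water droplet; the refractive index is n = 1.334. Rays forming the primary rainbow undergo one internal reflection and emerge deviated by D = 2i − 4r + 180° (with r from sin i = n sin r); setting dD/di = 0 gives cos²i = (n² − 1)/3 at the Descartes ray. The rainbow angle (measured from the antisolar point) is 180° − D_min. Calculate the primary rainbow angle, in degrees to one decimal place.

cos²i = (1.77956 − 1)/3 = 0.25985; i = arccos(0.50976) = 59.352°.
sin r = sin 59.352°/1.334 = 0.64492; r = 40.159°.
D_min = 2·59.352° − 4·40.159° + 180° = 138.067°.
Rainbow angle = 180° − D_min = 41.933°.

41.9°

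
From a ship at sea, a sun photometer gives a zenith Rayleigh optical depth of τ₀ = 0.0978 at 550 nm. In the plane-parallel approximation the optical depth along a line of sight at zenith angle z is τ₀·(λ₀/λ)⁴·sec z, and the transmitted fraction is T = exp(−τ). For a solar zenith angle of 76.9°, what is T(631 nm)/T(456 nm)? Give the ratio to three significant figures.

1.94

Airmass: sec 76.9° = 4.4121.
τ(631 nm) = 0.0978 × (550/631)⁴ × 4.4121 = 0.0978 × 0.5772 × 4.4121 = 0.2491.
τ(456 nm) = 0.0978 × (550/456)⁴ × 4.4121 = 0.0978 × 2.1164 × 4.4121 = 0.9132.
T(631)/T(456) = exp(τ_B − τ_A) = exp(0.6641) = 1.9428.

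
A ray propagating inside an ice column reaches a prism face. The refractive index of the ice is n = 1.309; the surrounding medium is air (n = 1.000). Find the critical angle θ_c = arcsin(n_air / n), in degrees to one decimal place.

49.8°

sin θ_c = n_air / n = 1.000 / 1.309 = 0.7639.
θ_c = arcsin(0.7639) = 49.81°.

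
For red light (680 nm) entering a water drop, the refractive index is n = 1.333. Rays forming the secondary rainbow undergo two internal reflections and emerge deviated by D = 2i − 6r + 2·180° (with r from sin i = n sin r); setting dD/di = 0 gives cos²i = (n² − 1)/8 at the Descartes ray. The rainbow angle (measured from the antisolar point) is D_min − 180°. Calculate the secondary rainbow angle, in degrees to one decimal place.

cos²i = (1.77689 − 1)/8 = 0.09711; i = arccos(0.31163) = 71.843°.
sin r = sin 71.843°/1.333 = 0.71283; r = 45.466°.
D_min = 2·71.843° − 6·45.466° + 360° = 230.891°.
Rainbow angle = D_min − 180° = 50.891°.

50.9°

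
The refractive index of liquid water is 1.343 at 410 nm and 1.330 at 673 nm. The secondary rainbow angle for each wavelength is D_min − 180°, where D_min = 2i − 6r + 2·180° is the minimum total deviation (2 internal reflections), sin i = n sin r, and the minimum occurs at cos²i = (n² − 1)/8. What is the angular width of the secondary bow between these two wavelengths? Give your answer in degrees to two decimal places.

At 410 nm (n = 1.343): cos²i = 0.10046 → i = 71.522°, r = 44.928°, D_min = 233.478°, rainbow angle = 53.478°.
At 673 nm (n = 1.330): cos²i = 0.09611 → i = 71.940°, r = 45.630°, D_min = 230.101°, rainbow angle = 50.101°.
Angular width = |53.478° − 50.101°| = 3.377°.

3.38°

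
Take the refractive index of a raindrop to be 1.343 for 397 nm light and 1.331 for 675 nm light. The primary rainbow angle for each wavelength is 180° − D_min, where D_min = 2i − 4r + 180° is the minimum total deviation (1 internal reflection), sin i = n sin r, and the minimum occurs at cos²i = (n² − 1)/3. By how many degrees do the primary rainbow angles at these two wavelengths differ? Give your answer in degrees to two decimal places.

1.72°

At 397 nm (n = 1.343): cos²i = 0.26788 → i = 58.830°, r = 39.577°, D_min = 139.354°, rainbow angle = 40.646°.
At 675 nm (n = 1.331): cos²i = 0.25719 → i = 59.527°, r = 40.356°, D_min = 137.630°, rainbow angle = 42.370°.
Angular width = |40.646° − 42.370°| = 1.724°.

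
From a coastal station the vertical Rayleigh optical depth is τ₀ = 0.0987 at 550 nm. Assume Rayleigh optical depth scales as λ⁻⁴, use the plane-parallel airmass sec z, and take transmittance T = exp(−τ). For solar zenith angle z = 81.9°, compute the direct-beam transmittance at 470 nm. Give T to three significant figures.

0.269

sec 81.9° = 7.0972.
τ = 0.0987 × (550/470)⁴ × 7.0972 = 0.0987 × 1.8753 × 7.0972 = 1.3136.
T = exp(−1.3136) = 0.2689.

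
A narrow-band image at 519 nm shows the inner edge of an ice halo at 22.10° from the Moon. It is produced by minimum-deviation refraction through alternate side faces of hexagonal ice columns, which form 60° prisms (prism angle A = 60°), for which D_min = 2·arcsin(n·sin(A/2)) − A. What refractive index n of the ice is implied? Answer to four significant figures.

Rearranging: n = sin((D_min + A)/2) / sin(A/2).
(D_min + A)/2 = (22.10° + 60°)/2 = 41.050°.
n = sin 41.050° / sin 30° = 0.6567 / 0.5000 = 1.3134.

1.313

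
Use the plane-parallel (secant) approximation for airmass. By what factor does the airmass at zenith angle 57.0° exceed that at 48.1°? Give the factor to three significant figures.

1.23

X(57.0°)/X(48.1°) = sec 57.0° / sec 48.1° = cos 48.1° / cos 57.0° = 0.6678/0.5446 = 1.2262.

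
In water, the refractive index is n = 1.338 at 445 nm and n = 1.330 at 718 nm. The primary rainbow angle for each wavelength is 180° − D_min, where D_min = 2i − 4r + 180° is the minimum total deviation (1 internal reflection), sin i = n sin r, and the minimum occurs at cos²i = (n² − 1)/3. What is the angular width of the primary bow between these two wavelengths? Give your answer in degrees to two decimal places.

At 445 nm (n = 1.338): cos²i = 0.26341 → i = 59.120°, r = 39.899°, D_min = 138.643°, rainbow angle = 41.357°.
At 718 nm (n = 1.330): cos²i = 0.25630 → i = 59.585°, r = 40.422°, D_min = 137.484°, rainbow angle = 42.516°.
Angular width = |41.357° − 42.516°| = 1.160°.

1.16°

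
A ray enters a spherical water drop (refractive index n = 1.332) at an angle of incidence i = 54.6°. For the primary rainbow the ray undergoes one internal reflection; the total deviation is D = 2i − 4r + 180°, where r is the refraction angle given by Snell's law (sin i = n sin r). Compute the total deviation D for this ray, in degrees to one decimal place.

sin r = sin 54.6° / 1.332 = 0.8151/1.332 = 0.6120; r = 37.73°.
D = 2·54.6° − 4·37.73° + 180° = 109.20° − 150.92° + 180° = 138.28°.

138.3°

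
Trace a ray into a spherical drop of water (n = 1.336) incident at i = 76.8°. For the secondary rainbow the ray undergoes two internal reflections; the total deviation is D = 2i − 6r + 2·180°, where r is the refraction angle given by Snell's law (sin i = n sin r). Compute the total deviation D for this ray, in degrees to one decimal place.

sin r = sin 76.8° / 1.336 = 0.9736/1.336 = 0.7287; r = 46.78°.
D = 2·76.8° − 6·46.78° + 2·180° = 153.60° − 280.68° + 360° = 232.92°.

232.9°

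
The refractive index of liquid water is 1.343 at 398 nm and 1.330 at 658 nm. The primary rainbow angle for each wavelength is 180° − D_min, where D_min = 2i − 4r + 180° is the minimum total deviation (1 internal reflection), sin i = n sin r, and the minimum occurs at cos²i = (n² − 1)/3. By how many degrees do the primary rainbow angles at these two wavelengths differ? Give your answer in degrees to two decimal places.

At 398 nm (n = 1.343): cos²i = 0.26788 → i = 58.830°, r = 39.577°, D_min = 139.354°, rainbow angle = 40.646°.
At 658 nm (n = 1.330): cos²i = 0.25630 → i = 59.585°, r = 40.422°, D_min = 137.484°, rainbow angle = 42.516°.
Angular width = |40.646° − 42.516°| = 1.871°.

1.87°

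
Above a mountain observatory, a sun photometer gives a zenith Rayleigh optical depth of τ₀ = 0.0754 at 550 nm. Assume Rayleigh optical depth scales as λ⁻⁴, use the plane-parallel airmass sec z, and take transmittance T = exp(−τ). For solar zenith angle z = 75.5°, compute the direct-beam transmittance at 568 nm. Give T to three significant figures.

0.767

sec 75.5° = 3.9939.
τ = 0.0754 × (550/568)⁴ × 3.9939 = 0.0754 × 0.8791 × 3.9939 = 0.2647.
T = exp(−0.2647) = 0.7674.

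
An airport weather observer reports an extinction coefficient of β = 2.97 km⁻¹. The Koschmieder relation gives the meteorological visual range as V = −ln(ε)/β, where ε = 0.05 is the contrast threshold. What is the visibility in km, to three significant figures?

1.01 km

V = −ln(0.05) / 2.97 = 2.996 / 2.97 = 1.0087 km.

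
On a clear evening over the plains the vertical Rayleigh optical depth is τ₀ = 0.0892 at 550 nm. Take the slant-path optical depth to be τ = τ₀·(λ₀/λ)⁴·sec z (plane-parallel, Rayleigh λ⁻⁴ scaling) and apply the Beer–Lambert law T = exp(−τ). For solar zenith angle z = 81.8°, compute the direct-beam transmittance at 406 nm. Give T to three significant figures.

0.122

sec 81.8° = 7.0112.
τ = 0.0892 × (550/406)⁴ × 7.0112 = 0.0892 × 3.3678 × 7.0112 = 2.1062.
T = exp(−2.1062) = 0.1217.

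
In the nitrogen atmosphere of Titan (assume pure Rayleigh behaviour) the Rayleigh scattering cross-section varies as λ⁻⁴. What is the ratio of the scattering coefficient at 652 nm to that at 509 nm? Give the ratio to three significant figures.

0.371

Rayleigh scattering ∝ λ⁻⁴, so the ratio of coefficients is the inverse fourth power of the wavelength ratio.
σ(652)/σ(509) = (509/652)⁴ = (0.7807)⁴ = 0.3714.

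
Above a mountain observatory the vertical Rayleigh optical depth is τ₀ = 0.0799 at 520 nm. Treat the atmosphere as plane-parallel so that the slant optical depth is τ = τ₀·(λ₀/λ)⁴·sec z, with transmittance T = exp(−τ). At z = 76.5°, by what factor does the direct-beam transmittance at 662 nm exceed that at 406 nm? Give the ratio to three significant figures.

Airmass: sec 76.5° = 4.2837.
τ(662 nm) = 0.0799 × (520/662)⁴ × 4.2837 = 0.0799 × 0.3807 × 4.2837 = 0.1303.
τ(406 nm) = 0.0799 × (520/406)⁴ × 4.2837 = 0.0799 × 2.6910 × 4.2837 = 0.9210.
T(662)/T(406) = exp(τ_B − τ_A) = exp(0.7907) = 2.2050.

2.20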